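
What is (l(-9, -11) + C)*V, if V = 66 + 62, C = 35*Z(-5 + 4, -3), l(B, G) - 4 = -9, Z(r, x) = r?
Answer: -5120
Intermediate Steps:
l(B, G) = -5 (l(B, G) = 4 - 9 = -5)
C = -35 (C = 35*(-5 + 4) = 35*(-1) = -35)
V = 128
(l(-9, -11) + C)*V = (-5 - 35)*128 = -40*128 = -5120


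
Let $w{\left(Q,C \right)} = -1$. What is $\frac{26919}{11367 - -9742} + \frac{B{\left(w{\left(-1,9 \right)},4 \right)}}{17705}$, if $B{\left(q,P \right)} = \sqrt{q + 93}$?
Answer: $\frac{26919}{21109} + \frac{2 \sqrt{23}}{17705} \approx 1.2758$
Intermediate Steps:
$B{\left(q,P \right)} = \sqrt{93 + q}$
$\frac{26919}{11367 - -9742} + \frac{B{\left(w{\left(-1,9 \right)},4 \right)}}{17705} = \frac{26919}{11367 - -9742} + \frac{\sqrt{93 - 1}}{17705} = \frac{26919}{11367 + 9742} + \sqrt{92} \cdot \frac{1}{17705} = \frac{26919}{21109} + 2 \sqrt{23} \cdot \frac{1}{17705} = 26919 \cdot \frac{1}{21109} + \frac{2 \sqrt{23}}{17705} = \frac{26919}{21109} + \frac{2 \sqrt{23}}{17705}$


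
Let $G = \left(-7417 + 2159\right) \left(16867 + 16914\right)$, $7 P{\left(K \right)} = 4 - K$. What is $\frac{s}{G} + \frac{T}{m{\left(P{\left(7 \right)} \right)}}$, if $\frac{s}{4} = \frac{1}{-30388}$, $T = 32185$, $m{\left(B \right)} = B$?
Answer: $- \frac{304009225706225267}{4048148769918} \approx -75098.0$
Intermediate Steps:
$P{\left(K \right)} = \frac{4}{7} - \frac{K}{7}$ ($P{\left(K \right)} = \frac{4 - K}{7} = \frac{4}{7} - \frac{K}{7}$)
$G = -177620498$ ($G = \left(-5258\right) 33781 = -177620498$)
$s = - \frac{1}{7597}$ ($s = \frac{4}{-30388} = 4 \left(- \frac{1}{30388}\right) = - \frac{1}{7597} \approx -0.00013163$)
$\frac{s}{G} + \frac{T}{m{\left(P{\left(7 \right)} \right)}} = - \frac{1}{7597 \left(-177620498\right)} + \frac{32185}{\frac{4}{7} - 1} = \left(- \frac{1}{7597}\right) \left(- \frac{1}{177620498}\right) + \frac{32185}{\frac{4}{7} - 1} = \frac{1}{1349382923306} + \frac{32185}{- \frac{3}{7}} = \frac{1}{1349382923306} + 32185 \left(- \frac{7}{3}\right) = \frac{1}{1349382923306} - \frac{225295}{3} = - \frac{304009225706225267}{4048148769918}$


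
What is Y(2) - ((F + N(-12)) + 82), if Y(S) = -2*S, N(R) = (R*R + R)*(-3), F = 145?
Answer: 165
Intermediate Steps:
N(R) = -3*R - 3*R**2 (N(R) = (R**2 + R)*(-3) = (R + R**2)*(-3) = -3*R - 3*R**2)
Y(2) - ((F + N(-12)) + 82) = -2*2 - ((145 - 3*(-12)*(1 - 12)) + 82) = -4 - ((145 - 3*(-12)*(-11)) + 82) = -4 - ((145 - 396) + 82) = -4 - (-251 + 82) = -4 - 1*(-169) = -4 + 169 = 165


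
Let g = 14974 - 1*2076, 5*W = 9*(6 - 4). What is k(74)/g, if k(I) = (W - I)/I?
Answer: -88/1193065 ≈ -7.3760e-5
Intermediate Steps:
W = 18/5 (W = (9*(6 - 4))/5 = (9*2)/5 = (⅕)*18 = 18/5 ≈ 3.6000)
k(I) = (18/5 - I)/I
g = 12898 (g = 14974 - 2076 = 12898)
k(74)/g = ((18/5 - 1*74)/74)/12898 = ((18/5 - 74)/74)*(1/12898) = ((1/74)*(-352/5))*(1/12898) = -176/185*1/12898 = -88/1193065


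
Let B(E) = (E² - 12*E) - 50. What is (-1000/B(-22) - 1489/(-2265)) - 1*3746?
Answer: -2961769649/790485 ≈ -3746.8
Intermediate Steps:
B(E) = -50 + E² - 12*E
(-1000/B(-22) - 1489/(-2265)) - 1*3746 = (-1000/(-50 + (-22)² - 12*(-22)) - 1489/(-2265)) - 1*3746 = (-1000/(-50 + 484 + 264) - 1489*(-1/2265)) - 3746 = (-1000/698 + 1489/2265) - 3746 = (-1000*1/698 + 1489/2265) - 3746 = (-500/349 + 1489/2265) - 3746 = -612839/790485 - 3746 = -2961769649/790485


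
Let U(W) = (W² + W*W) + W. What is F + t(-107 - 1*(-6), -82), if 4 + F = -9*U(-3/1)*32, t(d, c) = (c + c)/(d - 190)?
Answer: -1258120/291 ≈ -4323.4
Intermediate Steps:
U(W) = W + 2*W² (U(W) = (W² + W²) + W = 2*W² + W = W + 2*W²)
t(d, c) = 2*c/(-190 + d) (t(d, c) = (2*c)/(-190 + d) = 2*c/(-190 + d))
F = -4324 (F = -4 - 9*(-3/1)*(1 + 2*(-3/1))*32 = -4 - 9*(-3*1)*(1 + 2*(-3*1))*32 = -4 - (-27)*(1 + 2*(-3))*32 = -4 - (-27)*(1 - 6)*32 = -4 - (-27)*(-5)*32 = -4 - 9*15*32 = -4 - 135*32 = -4 - 4320 = -4324)
F + t(-107 - 1*(-6), -82) = -4324 + 2*(-82)/(-190 + (-107 - 1*(-6))) = -4324 + 2*(-82)/(-190 + (-107 + 6)) = -4324 + 2*(-82)/(-190 - 101) = -4324 + 2*(-82)/(-291) = -4324 + 2*(-82)*(-1/291) = -4324 + 164/291 = -1258120/291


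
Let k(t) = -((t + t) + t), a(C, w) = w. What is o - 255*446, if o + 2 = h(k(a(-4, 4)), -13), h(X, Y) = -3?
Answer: -113735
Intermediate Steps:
k(t) = -3*t (k(t) = -(2*t + t) = -3*t)
o = -5 (o = -2 - 3 = -5)
o - 255*446 = -5 - 255*446 = -5 - 113730 = -113735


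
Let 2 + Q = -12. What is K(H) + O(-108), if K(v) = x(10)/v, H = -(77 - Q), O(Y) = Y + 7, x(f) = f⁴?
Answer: -19191/91 ≈ -210.89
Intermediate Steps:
Q = -14 (Q = -2 - 12 = -14)
O(Y) = 7 + Y
H = -91 (H = -(77 - 1*(-14)) = -(77 + 14) = -1*91 = -91)
K(v) = 10000/v (K(v) = 10⁴/v = 10000/v)
K(H) + O(-108) = 10000/(-91) + (7 - 108) = 10000*(-1/91) - 101 = -10000/91 - 101 = -19191/91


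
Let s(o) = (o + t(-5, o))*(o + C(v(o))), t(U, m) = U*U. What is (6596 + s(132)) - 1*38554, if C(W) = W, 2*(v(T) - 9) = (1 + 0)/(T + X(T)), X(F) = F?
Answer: -5185331/528 ≈ -9820.7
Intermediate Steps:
t(U, m) = U²
v(T) = 9 + 1/(4*T) (v(T) = 9 + ((1 + 0)/(T + T))/2 = 9 + (1/(2*T))/2 = 9 + 1/(4*T))
s(o) = (25 + o)*(9 + o + 1/(4*o)) (s(o) = (o + (-5)²)*(o + (9 + 1/(4*o))) = (o + 25)*(9 + o + 1/(4*o)) = (25 + o)*(9 + o + 1/(4*o)))
(6596 + s(132)) - 1*38554 = (6596 + (901/4 + 132² + 34*132 + (25/4)/132)) - 1*38554 = (6596 + (901/4 + 17424 + 4488 + (25/4)*(1/132))) - 38554 = (6596 + (901/4 + 17424 + 4488 + 25/528)) - 38554 = (6596 + 11688493/528) - 38554 = 15171181/528 - 38554 = -5185331/528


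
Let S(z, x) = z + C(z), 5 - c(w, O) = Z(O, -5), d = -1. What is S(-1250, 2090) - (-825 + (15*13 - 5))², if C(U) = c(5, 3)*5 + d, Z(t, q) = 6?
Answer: -404481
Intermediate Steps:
c(w, O) = -1 (c(w, O) = 5 - 1*6 = 5 - 6 = -1)
C(U) = -6 (C(U) = -1*5 - 1 = -5 - 1 = -6)
S(z, x) = -6 + z (S(z, x) = z - 6 = -6 + z)
S(-1250, 2090) - (-825 + (15*13 - 5))² = (-6 - 1250) - (-825 + (15*13 - 5))² = -1256 - (-825 + (195 - 5))² = -1256 - (-825 + 190)² = -1256 - 1*(-635)² = -1256 - 1*403225 = -1256 - 403225 = -404481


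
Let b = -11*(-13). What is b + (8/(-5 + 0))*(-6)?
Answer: 763/5 ≈ 152.60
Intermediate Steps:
b = 143
b + (8/(-5 + 0))*(-6) = 143 + (8/(-5 + 0))*(-6) = 143 + (8/(-5))*(-6) = 143 - ⅕*8*(-6) = 143 - 8/5*(-6) = 143 + 48/5 = 763/5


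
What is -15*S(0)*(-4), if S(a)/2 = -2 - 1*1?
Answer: -360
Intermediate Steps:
S(a) = -6 (S(a) = 2*(-2 - 1*1) = 2*(-2 - 1) = 2*(-3) = -6)
-15*S(0)*(-4) = -15*(-6)*(-4) = 90*(-4) = -360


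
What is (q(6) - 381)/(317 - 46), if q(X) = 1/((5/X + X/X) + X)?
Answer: -17901/12737 ≈ -1.4054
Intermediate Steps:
q(X) = 1/(1 + X + 5/X) (q(X) = 1/((5/X + 1) + X) = 1/((1 + 5/X) + X) = 1/(1 + X + 5/X))
(q(6) - 381)/(317 - 46) = (6/(5 + 6 + 6²) - 381)/(317 - 46) = (6/(5 + 6 + 36) - 381)/271 = (6/47 - 381)*(1/271) = -17901/47*1/271 = -17901/12737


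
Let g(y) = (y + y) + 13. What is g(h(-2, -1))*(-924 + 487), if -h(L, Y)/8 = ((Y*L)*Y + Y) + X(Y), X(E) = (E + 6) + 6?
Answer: 50255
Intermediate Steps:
X(E) = 12 + E (X(E) = (6 + E) + 6 = 12 + E)
h(L, Y) = -96 - 16*Y - 8*L*Y² (h(L, Y) = -8*(((Y*L)*Y + Y) + (12 + Y)) = -8*(((L*Y)*Y + Y) + (12 + Y)) = -8*((L*Y² + Y) + (12 + Y)) = -8*((Y + L*Y²) + (12 + Y)) = -8*(12 + 2*Y + L*Y²) = -96 - 16*Y - 8*L*Y²)
g(y) = 13 + 2*y (g(y) = 2*y + 13 = 13 + 2*y)
g(h(-2, -1))*(-924 + 487) = (13 + 2*(-96 - 16*(-1) - 8*(-2)*(-1)²))*(-924 + 487) = (13 + 2*(-96 + 16 - 8*(-2)*1))*(-437) = (13 + 2*(-96 + 16 + 16))*(-437) = (13 + 2*(-64))*(-437) = (13 - 128)*(-437) = -115*(-437) = 50255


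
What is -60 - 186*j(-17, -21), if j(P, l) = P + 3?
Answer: 2544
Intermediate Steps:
j(P, l) = 3 + P
-60 - 186*j(-17, -21) = -60 - 186*(3 - 17) = -60 - 186*(-14) = -60 + 2604 = 2544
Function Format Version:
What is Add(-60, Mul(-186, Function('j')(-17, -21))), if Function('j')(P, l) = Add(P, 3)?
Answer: 2544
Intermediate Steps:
Function('j')(P, l) = Add(3, P)
Add(-60, Mul(-186, Function('j')(-17, -21))) = Add(-60, Mul(-186, Add(3, -17))) = Add(-60, Mul(-186, -14)) = Add(-60, 2604) = 2544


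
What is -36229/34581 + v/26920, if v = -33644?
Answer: -534681961/232730130 ≈ -2.2974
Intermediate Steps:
-36229/34581 + v/26920 = -36229/34581 - 33644/26920 = -36229*1/34581 - 33644*1/26920 = -36229/34581 - 8411/6730 = -534681961/232730130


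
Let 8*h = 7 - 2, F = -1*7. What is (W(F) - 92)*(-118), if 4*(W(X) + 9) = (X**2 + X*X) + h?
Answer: 144137/16 ≈ 9008.6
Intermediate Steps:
F = -7
h = 5/8 (h = (7 - 2)/8 = (1/8)*5 = 5/8 ≈ 0.62500)
W(X) = -283/32 + X**2/2 (W(X) = -9 + ((X**2 + X*X) + 5/8)/4 = -9 + ((X**2 + X**2) + 5/8)/4 = -9 + (2*X**2 + 5/8)/4 = -9 + (5/8 + 2*X**2)/4 = -9 + (5/32 + X**2/2) = -283/32 + X**2/2)
(W(F) - 92)*(-118) = ((-283/32 + (1/2)*(-7)**2) - 92)*(-118) = ((-283/32 + (1/2)*49) - 92)*(-118) = ((-283/32 + 49/2) - 92)*(-118) = (501/32 - 92)*(-118) = -2443/32*(-118) = 144137/16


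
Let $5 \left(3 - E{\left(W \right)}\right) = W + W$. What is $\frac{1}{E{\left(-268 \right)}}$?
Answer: $\frac{5}{551} \approx 0.0090744$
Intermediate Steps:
$E{\left(W \right)} = 3 - \frac{2 W}{5}$ ($E{\left(W \right)} = 3 - \frac{W + W}{5} = 3 - \frac{2 W}{5}$)
$\frac{1}{E{\left(-268 \right)}} = \frac{1}{3 - - \frac{536}{5}} = \frac{1}{3 + \frac{536}{5}} = \frac{1}{\frac{551}{5}} = \frac{5}{551}$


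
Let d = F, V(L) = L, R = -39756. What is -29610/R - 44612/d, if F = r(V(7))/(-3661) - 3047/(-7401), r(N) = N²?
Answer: -30109859814297/268836698 ≈ -1.1200e+5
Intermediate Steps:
F = 1541774/3870723 (F = 7²/(-3661) - 3047/(-7401) = 49*(-1/3661) - 3047*(-1/7401) = -7/523 + 3047/7401 = 1541774/3870723 ≈ 0.39832)
d = 1541774/3870723 ≈ 0.39832
-29610/R - 44612/d = -29610/(-39756) - 44612/1541774/3870723 = -29610*(-1/39756) - 44612*3870723/1541774 = 4935/6626 - 4544228802/40573 = -30109859814297/268836698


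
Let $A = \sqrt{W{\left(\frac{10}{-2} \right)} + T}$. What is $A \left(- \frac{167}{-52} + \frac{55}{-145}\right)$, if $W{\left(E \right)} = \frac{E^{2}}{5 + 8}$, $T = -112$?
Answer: $\frac{12813 i \sqrt{2067}}{19604} \approx 29.715 i$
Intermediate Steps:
$W{\left(E \right)} = \frac{E^{2}}{13}$
$A = \frac{3 i \sqrt{2067}}{13}$ ($A = \sqrt{\frac{\left(\frac{10}{-2}\right)^{2}}{13} - 112} = \sqrt{\frac{\left(10 \left(- \frac{1}{2}\right)\right)^{2}}{13} - 112} = \sqrt{\frac{\left(-5\right)^{2}}{13} - 112} = \sqrt{\frac{1}{13} \cdot 25 - 112} = \sqrt{\frac{25}{13} - 112} = \sqrt{- \frac{1431}{13}} = \frac{3 i \sqrt{2067}}{13} \approx 10.492 i$)
$A \left(- \frac{167}{-52} + \frac{55}{-145}\right) = \frac{3 i \sqrt{2067}}{13} \left(- \frac{167}{-52} + \frac{55}{-145}\right) = \frac{3 i \sqrt{2067}}{13} \left(\left(-167\right) \left(- \frac{1}{52}\right) + 55 \left(- \frac{1}{145}\right)\right) = \frac{3 i \sqrt{2067}}{13} \left(\frac{167}{52} - \frac{11}{29}\right) = \frac{3 i \sqrt{2067}}{13} \cdot \frac{4271}{1508} = \frac{12813 i \sqrt{2067}}{19604}$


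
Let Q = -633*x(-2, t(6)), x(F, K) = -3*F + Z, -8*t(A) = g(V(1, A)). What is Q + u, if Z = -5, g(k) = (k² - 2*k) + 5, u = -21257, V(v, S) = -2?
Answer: -21890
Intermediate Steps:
g(k) = 5 + k² - 2*k
t(A) = -13/8 (t(A) = -(5 + (-2)² - 2*(-2))/8 = -(5 + 4 + 4)/8 = -⅛*13 = -13/8)
x(F, K) = -5 - 3*F (x(F, K) = -3*F - 5 = -5 - 3*F)
Q = -633 (Q = -633*(-5 - 3*(-2)) = -633*(-5 + 6) = -633*1 = -633)
Q + u = -633 - 21257 = -21890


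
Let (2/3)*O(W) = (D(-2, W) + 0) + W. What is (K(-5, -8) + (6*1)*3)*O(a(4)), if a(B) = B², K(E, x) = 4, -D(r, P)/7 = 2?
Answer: 66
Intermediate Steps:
D(r, P) = -14 (D(r, P) = -7*2 = -14)
O(W) = -21 + 3*W/2 (O(W) = 3*((-14 + 0) + W)/2 = 3*(-14 + W)/2 = -21 + 3*W/2)
(K(-5, -8) + (6*1)*3)*O(a(4)) = (4 + (6*1)*3)*(-21 + (3/2)*4²) = (4 + 6*3)*(-21 + (3/2)*16) = (4 + 18)*(-21 + 24) = 22*3 = 66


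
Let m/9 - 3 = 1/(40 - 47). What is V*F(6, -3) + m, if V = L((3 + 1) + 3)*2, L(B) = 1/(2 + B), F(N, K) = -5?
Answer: 1550/63 ≈ 24.603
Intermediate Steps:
V = 2/9 (V = 2/(2 + ((3 + 1) + 3)) = 2/(2 + (4 + 3)) = 2/(2 + 7) = 2/9 ≈ 0.22222)
m = 180/7 (m = 27 + 9/(40 - 47) = 27 + 9/(-7) = 27 + 9*(-⅐) = 27 - 9/7 = 180/7 ≈ 25.714)
V*F(6, -3) + m = (2/9)*(-5) + 180/7 = -10/9 + 180/7 = 1550/63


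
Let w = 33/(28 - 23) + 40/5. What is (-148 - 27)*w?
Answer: -2555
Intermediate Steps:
w = 73/5 (w = 33/5 + 40*(⅕) = 33*(⅕) + 8 = 33/5 + 8 = 73/5 ≈ 14.600)
(-148 - 27)*w = (-148 - 27)*(73/5) = -175*73/5 = -2555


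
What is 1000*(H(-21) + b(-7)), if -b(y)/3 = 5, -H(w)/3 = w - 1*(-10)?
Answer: 18000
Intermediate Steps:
H(w) = -30 - 3*w (H(w) = -3*(w - 1*(-10)) = -3*(w + 10) = -3*(10 + w) = -30 - 3*w)
b(y) = -15 (b(y) = -3*5 = -15)
1000*(H(-21) + b(-7)) = 1000*((-30 - 3*(-21)) - 15) = 1000*((-30 + 63) - 15) = 1000*(33 - 15) = 1000*18 = 18000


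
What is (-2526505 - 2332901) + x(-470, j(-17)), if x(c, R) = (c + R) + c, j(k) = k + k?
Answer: -4860380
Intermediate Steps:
j(k) = 2*k
x(c, R) = R + 2*c (x(c, R) = (R + c) + c = R + 2*c)
(-2526505 - 2332901) + x(-470, j(-17)) = (-2526505 - 2332901) + (2*(-17) + 2*(-470)) = -4859406 + (-34 - 940) = -4859406 - 974 = -4860380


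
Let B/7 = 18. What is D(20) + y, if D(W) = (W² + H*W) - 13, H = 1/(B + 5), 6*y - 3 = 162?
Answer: 108639/262 ≈ 414.65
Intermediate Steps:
B = 126 (B = 7*18 = 126)
y = 55/2 (y = ½ + (⅙)*162 = ½ + 27 = 55/2 ≈ 27.500)
H = 1/131 (H = 1/(126 + 5) = 1/131 ≈ 0.0076336)
D(W) = -13 + W² + W/131 (D(W) = (W² + W/131) - 13 = -13 + W² + W/131)
D(20) + y = (-13 + 20² + (1/131)*20) + 55/2 = (-13 + 400 + 20/131) + 55/2 = 50717/131 + 55/2 = 108639/262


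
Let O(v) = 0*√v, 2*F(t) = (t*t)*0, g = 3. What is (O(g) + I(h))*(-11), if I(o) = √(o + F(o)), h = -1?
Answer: -11*I ≈ -11.0*I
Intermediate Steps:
F(t) = 0 (F(t) = ((t*t)*0)/2 = (t²*0)/2 = (½)*0 = 0)
O(v) = 0
I(o) = √o (I(o) = √(o + 0) = √o)
(O(g) + I(h))*(-11) = (0 + √(-1))*(-11) = (0 + I)*(-11) = I*(-11) = -11*I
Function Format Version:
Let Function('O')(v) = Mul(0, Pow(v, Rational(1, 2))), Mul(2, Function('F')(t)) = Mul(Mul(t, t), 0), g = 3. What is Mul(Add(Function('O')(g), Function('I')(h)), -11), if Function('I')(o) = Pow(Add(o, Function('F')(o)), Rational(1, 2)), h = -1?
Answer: Mul(-11, I) ≈ Mul(-11.000, I)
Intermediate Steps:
Function('F')(t) = 0 (Function('F')(t) = Mul(Rational(1, 2), Mul(Mul(t, t), 0)) = Mul(Rational(1, 2), Mul(Pow(t, 2), 0)) = Mul(Rational(1, 2), 0) = 0)
Function('O')(v) = 0
Function('I')(o) = Pow(o, Rational(1, 2)) (Function('I')(o) = Pow(Add(o, 0), Rational(1, 2)) = Pow(o, Rational(1, 2)))
Mul(Add(Function('O')(g), Function('I')(h)), -11) = Mul(Add(0, Pow(-1, Rational(1, 2))), -11) = Mul(Add(0, I), -11) = Mul(I, -11) = Mul(-11, I)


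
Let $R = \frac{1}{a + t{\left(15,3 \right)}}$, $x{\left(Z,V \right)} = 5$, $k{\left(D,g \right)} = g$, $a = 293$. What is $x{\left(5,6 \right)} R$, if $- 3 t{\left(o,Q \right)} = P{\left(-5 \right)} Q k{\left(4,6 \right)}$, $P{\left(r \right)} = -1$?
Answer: $\frac{5}{299} \approx 0.016722$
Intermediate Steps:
$t{\left(o,Q \right)} = 2 Q$ ($t{\left(o,Q \right)} = - \frac{- Q 6}{3} = - \frac{\left(-6\right) Q}{3} = 2 Q$)
$R = \frac{1}{299}$ ($R = \frac{1}{293 + 2 \cdot 3} = \frac{1}{293 + 6} = \frac{1}{299} \approx 0.0033445$)
$x{\left(5,6 \right)} R = 5 \cdot \frac{1}{299} = \frac{5}{299}$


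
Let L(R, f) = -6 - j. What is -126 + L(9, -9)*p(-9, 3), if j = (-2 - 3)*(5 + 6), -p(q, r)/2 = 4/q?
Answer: -742/9 ≈ -82.444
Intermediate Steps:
p(q, r) = -8/q
j = -55 (j = -5*11 = -55)
L(R, f) = 49 (L(R, f) = -6 - 1*(-55) = -6 + 55 = 49)
-126 + L(9, -9)*p(-9, 3) = -126 + 49*(-8/(-9)) = -126 + 49*(-8*(-1/9)) = -126 + 49*(8/9) = -126 + 392/9 = -742/9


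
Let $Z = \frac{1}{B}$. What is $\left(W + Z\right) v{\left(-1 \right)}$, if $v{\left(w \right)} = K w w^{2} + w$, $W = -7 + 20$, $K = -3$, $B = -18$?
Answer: $\frac{233}{9} \approx 25.889$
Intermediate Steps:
$W = 13$
$v{\left(w \right)} = w - 3 w^{3}$ ($v{\left(w \right)} = - 3 w w^{2} + w = - 3 w^{3} + w = w - 3 w^{3}$)
$Z = - \frac{1}{18}$ ($Z = \frac{1}{-18} = - \frac{1}{18} \approx -0.055556$)
$\left(W + Z\right) v{\left(-1 \right)} = \left(13 - \frac{1}{18}\right) \left(-1 - 3 \left(-1\right)^{3}\right) = \frac{233 \left(-1 - -3\right)}{18} = \frac{233 \left(-1 + 3\right)}{18} = \frac{233}{18} \cdot 2 = \frac{233}{9}$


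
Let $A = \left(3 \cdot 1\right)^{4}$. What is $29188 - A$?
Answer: $29107$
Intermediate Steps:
$A = 81$ ($A = 3^{4} = 81$)
$29188 - A = 29188 - 81 = 29107$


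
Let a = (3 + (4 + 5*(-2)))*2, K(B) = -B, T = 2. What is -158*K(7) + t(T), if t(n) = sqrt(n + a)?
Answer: 1106 + 2*I ≈ 1106.0 + 2.0*I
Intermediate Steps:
a = -6 (a = (3 + (4 - 10))*2 = (3 - 6)*2 = -3*2 = -6)
t(n) = sqrt(-6 + n) (t(n) = sqrt(n - 6) = sqrt(-6 + n))
-158*K(7) + t(T) = -(-158)*7 + sqrt(-6 + 2) = -158*(-7) + sqrt(-4) = 1106 + 2*I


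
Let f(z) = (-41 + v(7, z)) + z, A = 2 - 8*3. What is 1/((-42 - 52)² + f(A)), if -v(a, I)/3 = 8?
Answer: 1/8749 ≈ 0.00011430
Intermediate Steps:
v(a, I) = -24 (v(a, I) = -3*8 = -24)
A = -22 (A = 2 - 24 = -22)
f(z) = -65 + z (f(z) = (-41 - 24) + z = -65 + z)
1/((-42 - 52)² + f(A)) = 1/((-42 - 52)² + (-65 - 22)) = 1/((-94)² - 87) = 1/(8836 - 87) = 1/8749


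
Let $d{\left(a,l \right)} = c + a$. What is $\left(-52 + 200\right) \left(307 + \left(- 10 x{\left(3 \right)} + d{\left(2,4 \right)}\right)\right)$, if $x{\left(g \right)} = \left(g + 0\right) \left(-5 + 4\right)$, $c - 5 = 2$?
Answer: $51208$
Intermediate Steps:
$c = 7$ ($c = 5 + 2 = 7$)
$x{\left(g \right)} = - g$ ($x{\left(g \right)} = g \left(-1\right) = - g$)
$d{\left(a,l \right)} = 7 + a$
$\left(-52 + 200\right) \left(307 + \left(- 10 x{\left(3 \right)} + d{\left(2,4 \right)}\right)\right) = \left(-52 + 200\right) \left(307 + \left(- 10 \left(\left(-1\right) 3\right) + \left(7 + 2\right)\right)\right) = 148 \left(307 + \left(\left(-10\right) \left(-3\right) + 9\right)\right) = 148 \left(307 + \left(30 + 9\right)\right) = 148 \left(307 + 39\right) = 148 \cdot 346 = 51208$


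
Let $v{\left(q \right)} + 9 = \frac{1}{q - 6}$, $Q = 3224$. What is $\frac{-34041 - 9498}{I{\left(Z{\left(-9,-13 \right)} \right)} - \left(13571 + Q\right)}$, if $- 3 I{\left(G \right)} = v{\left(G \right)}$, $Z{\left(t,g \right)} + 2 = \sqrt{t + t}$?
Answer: $\frac{539555838408}{208093986817} + \frac{391851 i \sqrt{2}}{208093986817} \approx 2.5928 + 2.663 \cdot 10^{-6} i$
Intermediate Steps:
$v{\left(q \right)} = -9 + \frac{1}{-6 + q}$ ($v{\left(q \right)} = -9 + \frac{1}{q - 6} = -9 + \frac{1}{-6 + q}$)
$Z{\left(t,g \right)} = -2 + \sqrt{2} \sqrt{t}$ ($Z{\left(t,g \right)} = -2 + \sqrt{t + t} = -2 + \sqrt{2 t} = -2 + \sqrt{2} \sqrt{t}$)
$I{\left(G \right)} = - \frac{55 - 9 G}{3 \left(-6 + G\right)}$ ($I{\left(G \right)} = - \frac{\frac{1}{-6 + G} \left(55 - 9 G\right)}{3} = - \frac{55 - 9 G}{3 \left(-6 + G\right)}$)
$\frac{-34041 - 9498}{I{\left(Z{\left(-9,-13 \right)} \right)} - \left(13571 + Q\right)} = \frac{-34041 - 9498}{\frac{-55 + 9 \left(-2 + \sqrt{2} \sqrt{-9}\right)}{3 \left(-6 - \left(2 - \sqrt{2} \sqrt{-9}\right)\right)} - 16795} = - \frac{43539}{\frac{-55 + 9 \left(-2 + \sqrt{2} \cdot 3 i\right)}{3 \left(-6 - \left(2 - \sqrt{2} \cdot 3 i\right)\right)} - 16795} = - \frac{43539}{\frac{-55 + 9 \left(-2 + 3 i \sqrt{2}\right)}{3 \left(-6 - \left(2 - 3 i \sqrt{2}\right)\right)} - 16795} = - \frac{43539}{\frac{-55 - \left(18 - 27 i \sqrt{2}\right)}{3 \left(-8 + 3 i \sqrt{2}\right)} - 16795} = - \frac{43539}{\frac{-73 + 27 i \sqrt{2}}{3 \left(-8 + 3 i \sqrt{2}\right)} - 16795} = - \frac{43539}{-16795 + \frac{-73 + 27 i \sqrt{2}}{3 \left(-8 + 3 i \sqrt{2}\right)}}$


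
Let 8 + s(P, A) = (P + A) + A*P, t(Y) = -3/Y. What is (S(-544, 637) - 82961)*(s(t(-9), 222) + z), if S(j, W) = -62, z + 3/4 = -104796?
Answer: 104119227323/12 ≈ 8.6766e+9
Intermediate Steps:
z = -419187/4 (z = -¾ - 104796 = -419187/4 ≈ -1.0480e+5)
s(P, A) = -8 + A + P + A*P (s(P, A) = -8 + ((P + A) + A*P) = -8 + ((A + P) + A*P) = -8 + (A + P + A*P) = -8 + A + P + A*P)
(S(-544, 637) - 82961)*(s(t(-9), 222) + z) = (-62 - 82961)*((-8 + 222 - 3/(-9) + 222*(-3/(-9))) - 419187/4) = -83023*((-8 + 222 - 3*(-⅑) + 222*(-3*(-⅑))) - 419187/4) = -83023*((-8 + 222 + ⅓ + 222*(⅓)) - 419187/4) = -83023*((-8 + 222 + ⅓ + 74) - 419187/4) = -83023*(865/3 - 419187/4) = -83023*(-1254101/12) = 104119227323/12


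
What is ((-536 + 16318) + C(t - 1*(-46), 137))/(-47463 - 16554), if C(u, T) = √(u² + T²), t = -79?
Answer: -15782/64017 - √19858/64017 ≈ -0.24873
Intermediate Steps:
C(u, T) = √(T² + u²)
((-536 + 16318) + C(t - 1*(-46), 137))/(-47463 - 16554) = ((-536 + 16318) + √(137² + (-79 - 1*(-46))²))/(-47463 - 16554) = (15782 + √(18769 + (-79 + 46)²))/(-64017) = (15782 + √(18769 + (-33)²))*(-1/64017) = (15782 + √(18769 + 1089))*(-1/64017) = (15782 + √19858)*(-1/64017) = -15782/64017 - √19858/64017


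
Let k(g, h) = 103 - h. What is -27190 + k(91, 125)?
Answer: -27212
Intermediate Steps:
-27190 + k(91, 125) = -27190 + (103 - 1*125) = -27190 + (103 - 125) = -27190 - 22 = -27212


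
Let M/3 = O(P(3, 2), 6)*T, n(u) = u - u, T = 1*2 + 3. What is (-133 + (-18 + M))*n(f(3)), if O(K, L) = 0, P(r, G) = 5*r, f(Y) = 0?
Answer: 0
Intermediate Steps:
T = 5 (T = 2 + 3 = 5)
n(u) = 0
M = 0 (M = 3*(0*5) = 3*0 = 0)
(-133 + (-18 + M))*n(f(3)) = (-133 + (-18 + 0))*0 = (-133 - 18)*0 = -151*0 = 0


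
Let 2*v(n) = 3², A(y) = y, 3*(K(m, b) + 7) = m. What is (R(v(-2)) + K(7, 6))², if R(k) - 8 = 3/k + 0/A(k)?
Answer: 16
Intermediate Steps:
K(m, b) = -7 + m/3
v(n) = 9/2 (v(n) = (½)*3² = (½)*9 = 9/2)
R(k) = 8 + 3/k (R(k) = 8 + (3/k + 0/k) = 8 + (3/k + 0) = 8 + 3/k)
(R(v(-2)) + K(7, 6))² = ((8 + 3/(9/2)) + (-7 + (⅓)*7))² = ((8 + 3*(2/9)) + (-7 + 7/3))² = ((8 + ⅔) - 14/3)² = (26/3 - 14/3)² = 4² = 16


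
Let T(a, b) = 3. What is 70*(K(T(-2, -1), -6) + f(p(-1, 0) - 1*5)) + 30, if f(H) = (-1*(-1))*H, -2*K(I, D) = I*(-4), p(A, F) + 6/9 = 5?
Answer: 1210/3 ≈ 403.33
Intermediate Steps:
p(A, F) = 13/3 (p(A, F) = -2/3 + 5 = 13/3)
K(I, D) = 2*I (K(I, D) = -I*(-4)/2 = -(-2)*I = 2*I)
f(H) = H (f(H) = 1*H = H)
70*(K(T(-2, -1), -6) + f(p(-1, 0) - 1*5)) + 30 = 70*(2*3 + (13/3 - 1*5)) + 30 = 70*(6 + (13/3 - 5)) + 30 = 70*(6 - 2/3) + 30 = 70*(16/3) + 30 = 1120/3 + 30 = 1210/3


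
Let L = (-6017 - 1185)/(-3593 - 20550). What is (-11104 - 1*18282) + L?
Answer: -709458996/24143 ≈ -29386.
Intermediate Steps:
L = 7202/24143 (L = -7202/(-24143) = -7202*(-1/24143) = 7202/24143 ≈ 0.29831)
(-11104 - 1*18282) + L = (-11104 - 1*18282) + 7202/24143 = (-11104 - 18282) + 7202/24143 = -29386 + 7202/24143 = -709458996/24143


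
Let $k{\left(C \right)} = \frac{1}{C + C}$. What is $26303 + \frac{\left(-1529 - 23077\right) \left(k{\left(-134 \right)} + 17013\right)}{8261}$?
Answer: $- \frac{26978582227}{1106974} \approx -24371.0$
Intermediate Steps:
$k{\left(C \right)} = \frac{1}{2 C}$
$26303 + \frac{\left(-1529 - 23077\right) \left(k{\left(-134 \right)} + 17013\right)}{8261} = 26303 + \frac{\left(-1529 - 23077\right) \left(\frac{1}{2 \left(-134\right)} + 17013\right)}{8261} = 26303 + - 24606 \left(\frac{1}{2} \left(- \frac{1}{134}\right) + 17013\right) \frac{1}{8261} = 26303 + - 24606 \left(- \frac{1}{268} + 17013\right) \frac{1}{8261} = 26303 + \left(-24606\right) \frac{4559483}{268} \cdot \frac{1}{8261} = 26303 - \frac{56095319349}{1106974} = - \frac{26978582227}{1106974}$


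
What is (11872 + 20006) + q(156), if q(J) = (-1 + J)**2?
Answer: 55903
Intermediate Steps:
(11872 + 20006) + q(156) = (11872 + 20006) + (-1 + 156)**2 = 31878 + 155**2 = 31878 + 24025 = 55903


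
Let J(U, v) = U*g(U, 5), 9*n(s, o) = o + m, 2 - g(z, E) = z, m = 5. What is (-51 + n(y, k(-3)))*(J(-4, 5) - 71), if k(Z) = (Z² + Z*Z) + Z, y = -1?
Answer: 41705/9 ≈ 4633.9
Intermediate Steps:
g(z, E) = 2 - z
k(Z) = Z + 2*Z² (k(Z) = (Z² + Z²) + Z = 2*Z² + Z = Z + 2*Z²)
n(s, o) = 5/9 + o/9 (n(s, o) = (o + 5)/9 = (5 + o)/9 = 5/9 + o/9)
J(U, v) = U*(2 - U)
(-51 + n(y, k(-3)))*(J(-4, 5) - 71) = (-51 + (5/9 + (-3*(1 + 2*(-3)))/9))*(-4*(2 - 1*(-4)) - 71) = (-51 + (5/9 + (-3*(1 - 6))/9))*(-4*(2 + 4) - 71) = (-51 + (5/9 + (-3*(-5))/9))*(-4*6 - 71) = (-51 + (5/9 + (⅑)*15))*(-24 - 71) = (-51 + (5/9 + 5/3))*(-95) = (-51 + 20/9)*(-95) = -439/9*(-95) = 41705/9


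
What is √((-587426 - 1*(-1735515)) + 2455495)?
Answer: 8*√56306 ≈ 1898.3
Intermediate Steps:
√((-587426 - 1*(-1735515)) + 2455495) = √((-587426 + 1735515) + 2455495) = √(1148089 + 2455495) = √3603584 = 8*√56306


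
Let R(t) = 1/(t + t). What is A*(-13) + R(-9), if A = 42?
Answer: -9829/18 ≈ -546.06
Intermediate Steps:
R(t) = 1/(2*t)
A*(-13) + R(-9) = 42*(-13) + (1/2)/(-9) = -546 + (1/2)*(-1/9) = -546 - 1/18 = -9829/18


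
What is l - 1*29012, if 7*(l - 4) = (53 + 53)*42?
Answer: -28372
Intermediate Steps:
l = 640 (l = 4 + ((53 + 53)*42)/7 = 4 + (106*42)/7 = 4 + (⅐)*4452 = 4 + 636 = 640)
l - 1*29012 = 640 - 1*29012 = 640 - 29012 = -28372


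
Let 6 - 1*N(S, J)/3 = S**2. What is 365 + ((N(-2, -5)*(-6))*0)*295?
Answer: 365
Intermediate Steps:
N(S, J) = 18 - 3*S**2
365 + ((N(-2, -5)*(-6))*0)*295 = 365 + (((18 - 3*(-2)**2)*(-6))*0)*295 = 365 + (((18 - 3*4)*(-6))*0)*295 = 365 + (((18 - 12)*(-6))*0)*295 = 365 + ((6*(-6))*0)*295 = 365 - 36*0*295 = 365 + 0*295 = 365 + 0 = 365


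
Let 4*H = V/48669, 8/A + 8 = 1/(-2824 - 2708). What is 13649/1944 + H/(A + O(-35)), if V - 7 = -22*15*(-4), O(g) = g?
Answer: 352780433366159/50247172531512 ≈ 7.0209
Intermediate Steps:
A = -44256/44257 (A = 8/(-8 + 1/(-2824 - 2708)) = 8/(-8 + 1/(-5532)) = 8/(-8 - 1/5532) = 8/(-44257/5532) = 8*(-5532/44257) = -44256/44257 ≈ -0.99998)
V = 1327 (V = 7 - 22*15*(-4) = 7 - 330*(-4) = 7 + 1320 = 1327)
H = 1327/194676 (H = (1327/48669)/4 = (1327*(1/48669))/4 = (1/4)*(1327/48669) = 1327/194676 ≈ 0.0068165)
13649/1944 + H/(A + O(-35)) = 13649/1944 + 1327/(194676*(-44256/44257 - 35)) = 13649*(1/1944) + 1327/(194676*(-1593251/44257)) = 13649/1944 + (1327/194676)*(-44257/1593251) = 13649/1944 - 58729039/310167731676 = 352780433366159/50247172531512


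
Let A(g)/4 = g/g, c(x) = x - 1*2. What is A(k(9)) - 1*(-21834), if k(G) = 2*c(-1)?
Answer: 21838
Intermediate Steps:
c(x) = -2 + x (c(x) = x - 2 = -2 + x)
k(G) = -6 (k(G) = 2*(-2 - 1) = 2*(-3) = -6)
A(g) = 4 (A(g) = 4*(g/g) = 4*1 = 4)
A(k(9)) - 1*(-21834) = 4 - 1*(-21834) = 4 + 21834 = 21838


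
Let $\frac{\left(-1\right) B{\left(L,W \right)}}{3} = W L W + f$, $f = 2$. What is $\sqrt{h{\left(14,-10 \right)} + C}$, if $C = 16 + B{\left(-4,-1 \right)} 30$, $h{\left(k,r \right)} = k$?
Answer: $\sqrt{210} \approx 14.491$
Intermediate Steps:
$B{\left(L,W \right)} = -6 - 3 L W^{2}$ ($B{\left(L,W \right)} = - 3 \left(W L W + 2\right) = - 3 \left(L W W + 2\right) = - 3 \left(L W^{2} + 2\right) = - 3 \left(2 + L W^{2}\right) = -6 - 3 L W^{2}$)
$C = 196$ ($C = 16 + \left(-6 - - 12 \left(-1\right)^{2}\right) 30 = 16 + \left(-6 - \left(-12\right) 1\right) 30 = 16 + \left(-6 + 12\right) 30 = 16 + 6 \cdot 30 = 16 + 180 = 196$)
$\sqrt{h{\left(14,-10 \right)} + C} = \sqrt{14 + 196} = \sqrt{210}$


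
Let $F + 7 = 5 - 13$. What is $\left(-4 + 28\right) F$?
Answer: $-360$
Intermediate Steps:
$F = -15$ ($F = -7 + \left(5 - 13\right) = -7 - 8 = -15$)
$\left(-4 + 28\right) F = \left(-4 + 28\right) \left(-15\right) = 24 \left(-15\right) = -360$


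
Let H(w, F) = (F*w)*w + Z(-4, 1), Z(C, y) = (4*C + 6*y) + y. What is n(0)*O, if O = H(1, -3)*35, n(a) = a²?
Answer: 0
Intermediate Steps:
Z(C, y) = 4*C + 7*y
H(w, F) = -9 + F*w² (H(w, F) = (F*w)*w + (4*(-4) + 7*1) = F*w² + (-16 + 7) = F*w² - 9 = -9 + F*w²)
O = -420 (O = (-9 - 3*1²)*35 = (-9 - 3*1)*35 = (-9 - 3)*35 = -12*35 = -420)
n(0)*O = 0²*(-420) = 0*(-420) = 0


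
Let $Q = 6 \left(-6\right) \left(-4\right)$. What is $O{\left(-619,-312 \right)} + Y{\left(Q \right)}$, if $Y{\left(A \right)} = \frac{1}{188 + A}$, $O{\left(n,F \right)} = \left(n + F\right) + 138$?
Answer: $- \frac{263275}{332} \approx -793.0$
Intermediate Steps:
$O{\left(n,F \right)} = 138 + F + n$ ($O{\left(n,F \right)} = \left(F + n\right) + 138 = 138 + F + n$)
$Q = 144$ ($Q = \left(-36\right) \left(-4\right) = 144$)
$O{\left(-619,-312 \right)} + Y{\left(Q \right)} = \left(138 - 312 - 619\right) + \frac{1}{188 + 144} = -793 + \frac{1}{332} = - \frac{263275}{332}$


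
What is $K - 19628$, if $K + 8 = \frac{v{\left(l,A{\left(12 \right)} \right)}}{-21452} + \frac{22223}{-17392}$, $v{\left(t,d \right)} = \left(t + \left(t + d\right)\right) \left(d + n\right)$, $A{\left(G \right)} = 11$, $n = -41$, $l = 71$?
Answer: $- \frac{1831613664885}{93273296} \approx -19637.0$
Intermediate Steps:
$v{\left(t,d \right)} = \left(-41 + d\right) \left(d + 2 t\right)$ ($v{\left(t,d \right)} = \left(t + \left(t + d\right)\right) \left(d - 41\right) = \left(t + \left(d + t\right)\right) \left(-41 + d\right) = \left(d + 2 t\right) \left(-41 + d\right) = \left(-41 + d\right) \left(d + 2 t\right)$)
$K = - \frac{845410997}{93273296}$ ($K = -8 + \left(\frac{11^{2} - 5822 - 451 + 2 \cdot 11 \cdot 71}{-21452} + \frac{22223}{-17392}\right) = -8 + \left(\left(121 - 5822 - 451 + 1562\right) \left(- \frac{1}{21452}\right) + 22223 \left(- \frac{1}{17392}\right)\right) = -8 - \frac{99224629}{93273296} = - \frac{845410997}{93273296} \approx -9.0638$)
$K - 19628 = - \frac{845410997}{93273296} - 19628 = - \frac{1831613664885}{93273296}$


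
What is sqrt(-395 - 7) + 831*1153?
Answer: 958143 + I*sqrt(402) ≈ 9.5814e+5 + 20.05*I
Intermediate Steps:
sqrt(-395 - 7) + 831*1153 = sqrt(-402) + 958143 = I*sqrt(402) + 958143 = 958143 + I*sqrt(402)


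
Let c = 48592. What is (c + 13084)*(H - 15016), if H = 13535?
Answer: -91342156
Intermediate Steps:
(c + 13084)*(H - 15016) = (48592 + 13084)*(13535 - 15016) = 61676*(-1481) = -91342156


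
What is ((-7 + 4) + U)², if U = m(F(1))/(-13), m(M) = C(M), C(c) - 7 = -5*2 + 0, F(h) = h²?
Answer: 1296/169 ≈ 7.6686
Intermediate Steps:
C(c) = -3 (C(c) = 7 + (-5*2 + 0) = 7 + (-10 + 0) = 7 - 10 = -3)
m(M) = -3
U = 3/13 (U = -3/(-13) = -3*(-1/13) = 3/13 ≈ 0.23077)
((-7 + 4) + U)² = ((-7 + 4) + 3/13)² = (-3 + 3/13)² = (-36/13)² = 1296/169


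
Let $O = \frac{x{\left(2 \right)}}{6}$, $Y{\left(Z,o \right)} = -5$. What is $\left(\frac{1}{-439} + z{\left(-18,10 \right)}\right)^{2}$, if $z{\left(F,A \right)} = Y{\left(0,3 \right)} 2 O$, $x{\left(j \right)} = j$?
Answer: $\frac{19298449}{1734489} \approx 11.126$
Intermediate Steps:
$O = \frac{1}{3}$ ($O = \frac{2}{6} = 2 \cdot \frac{1}{6} = \frac{1}{3} \approx 0.33333$)
$z{\left(F,A \right)} = - \frac{10}{3}$ ($z{\left(F,A \right)} = \left(-5\right) 2 \cdot \frac{1}{3} = \left(-10\right) \frac{1}{3} = - \frac{10}{3}$)
$\left(\frac{1}{-439} + z{\left(-18,10 \right)}\right)^{2} = \left(\frac{1}{-439} - \frac{10}{3}\right)^{2} = \left(- \frac{1}{439} - \frac{10}{3}\right)^{2} = \left(- \frac{4393}{1317}\right)^{2} = \frac{19298449}{1734489}$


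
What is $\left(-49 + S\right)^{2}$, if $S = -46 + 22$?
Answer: $5329$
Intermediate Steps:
$S = -24$
$\left(-49 + S\right)^{2} = \left(-49 - 24\right)^{2} = \left(-73\right)^{2} = 5329$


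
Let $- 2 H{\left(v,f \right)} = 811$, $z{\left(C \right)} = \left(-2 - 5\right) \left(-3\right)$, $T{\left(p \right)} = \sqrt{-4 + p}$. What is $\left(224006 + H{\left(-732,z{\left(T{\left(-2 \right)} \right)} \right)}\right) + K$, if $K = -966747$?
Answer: $- \frac{1486293}{2} \approx -7.4315 \cdot 10^{5}$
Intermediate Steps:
$z{\left(C \right)} = 21$ ($z{\left(C \right)} = \left(-7\right) \left(-3\right) = 21$)
$H{\left(v,f \right)} = - \frac{811}{2}$ ($H{\left(v,f \right)} = \left(- \frac{1}{2}\right) 811 = - \frac{811}{2}$)
$\left(224006 + H{\left(-732,z{\left(T{\left(-2 \right)} \right)} \right)}\right) + K = \left(224006 - \frac{811}{2}\right) - 966747 = \frac{447201}{2} - 966747 = - \frac{1486293}{2}$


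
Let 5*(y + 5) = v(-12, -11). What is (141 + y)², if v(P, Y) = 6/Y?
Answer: 55860676/3025 ≈ 18466.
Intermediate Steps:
y = -281/55 (y = -5 + (6/(-11))/5 = -5 + (6*(-1/11))/5 = -5 + (⅕)*(-6/11) = -5 - 6/55 = -281/55 ≈ -5.1091)
(141 + y)² = (141 - 281/55)² = (7474/55)² = 55860676/3025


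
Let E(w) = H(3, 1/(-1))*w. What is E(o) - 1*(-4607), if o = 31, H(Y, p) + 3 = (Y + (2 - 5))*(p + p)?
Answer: 4514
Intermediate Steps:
H(Y, p) = -3 + 2*p*(-3 + Y) (H(Y, p) = -3 + (Y + (2 - 5))*(p + p) = -3 + (Y - 3)*(2*p) = -3 + (-3 + Y)*(2*p) = -3 + 2*p*(-3 + Y))
E(w) = -3*w (E(w) = (-3 - 6/(-1) + 2*3/(-1))*w = (-3 - 6*(-1) + 2*3*(-1))*w = (-3 + 6 - 6)*w = -3*w)
E(o) - 1*(-4607) = -3*31 - 1*(-4607) = -93 + 4607 = 4514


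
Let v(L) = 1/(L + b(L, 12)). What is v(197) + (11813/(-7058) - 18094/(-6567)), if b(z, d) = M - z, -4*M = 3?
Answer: -11668367/46349886 ≈ -0.25175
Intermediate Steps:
M = -¾ (M = -¼*3 = -¾ ≈ -0.75000)
b(z, d) = -¾ - z
v(L) = -4/3 (v(L) = 1/(L + (-¾ - L)) = 1/(-¾) = -4/3)
v(197) + (11813/(-7058) - 18094/(-6567)) = -4/3 + (11813/(-7058) - 18094/(-6567)) = -4/3 + (11813*(-1/7058) - 18094*(-1/6567)) = -4/3 + (-11813/7058 + 18094/6567) = -4/3 + 50131481/46349886 = -11668367/46349886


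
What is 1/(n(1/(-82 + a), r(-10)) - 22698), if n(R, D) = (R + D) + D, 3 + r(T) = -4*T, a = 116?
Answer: -34/769215 ≈ -4.4201e-5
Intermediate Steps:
r(T) = -3 - 4*T
n(R, D) = R + 2*D (n(R, D) = (D + R) + D = R + 2*D)
1/(n(1/(-82 + a), r(-10)) - 22698) = 1/((1/(-82 + 116) + 2*(-3 - 4*(-10))) - 22698) = 1/((1/34 + 2*(-3 + 40)) - 22698) = 1/((1/34 + 2*37) - 22698) = 1/((1/34 + 74) - 22698) = 1/(2517/34 - 22698) = 1/(-769215/34) = -34/769215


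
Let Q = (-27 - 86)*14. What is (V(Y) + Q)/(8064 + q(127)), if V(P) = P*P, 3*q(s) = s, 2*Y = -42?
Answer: -3423/24319 ≈ -0.14075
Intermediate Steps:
Y = -21 (Y = (½)*(-42) = -21)
q(s) = s/3
Q = -1582 (Q = -113*14 = -1582)
V(P) = P²
(V(Y) + Q)/(8064 + q(127)) = ((-21)² - 1582)/(8064 + (⅓)*127) = (441 - 1582)/(8064 + 127/3) = -1141/24319/3 = -1141*3/24319 = -3423/24319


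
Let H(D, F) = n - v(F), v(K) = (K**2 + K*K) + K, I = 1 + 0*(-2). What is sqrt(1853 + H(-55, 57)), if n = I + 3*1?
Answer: 9*I*sqrt(58) ≈ 68.542*I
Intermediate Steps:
I = 1 (I = 1 + 0 = 1)
v(K) = K + 2*K**2 (v(K) = (K**2 + K**2) + K = 2*K**2 + K = K + 2*K**2)
n = 4 (n = 1 + 3*1 = 1 + 3 = 4)
H(D, F) = 4 - F*(1 + 2*F)
sqrt(1853 + H(-55, 57)) = sqrt(1853 + (4 - 1*57*(1 + 2*57))) = sqrt(1853 + (4 - 1*57*(1 + 114))) = sqrt(1853 + (4 - 1*57*115)) = sqrt(1853 + (4 - 6555)) = sqrt(1853 - 6551) = sqrt(-4698) = 9*I*sqrt(58)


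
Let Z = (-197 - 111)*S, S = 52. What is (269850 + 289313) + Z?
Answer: 543147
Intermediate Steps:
Z = -16016 (Z = (-197 - 111)*52 = -308*52 = -16016)
(269850 + 289313) + Z = (269850 + 289313) - 16016 = 559163 - 16016 = 543147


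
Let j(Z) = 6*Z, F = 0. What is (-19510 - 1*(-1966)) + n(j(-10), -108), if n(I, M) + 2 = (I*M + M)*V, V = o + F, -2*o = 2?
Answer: -23918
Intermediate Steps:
o = -1 (o = -½*2 = -1)
V = -1 (V = -1 + 0 = -1)
n(I, M) = -2 - M - I*M (n(I, M) = -2 + (I*M + M)*(-1) = -2 + (M + I*M)*(-1) = -2 + (-M - I*M) = -2 - M - I*M)
(-19510 - 1*(-1966)) + n(j(-10), -108) = (-19510 - 1*(-1966)) + (-2 - 1*(-108) - 1*6*(-10)*(-108)) = (-19510 + 1966) + (-2 + 108 - 1*(-60)*(-108)) = -17544 + (-2 + 108 - 6480) = -17544 - 6374 = -23918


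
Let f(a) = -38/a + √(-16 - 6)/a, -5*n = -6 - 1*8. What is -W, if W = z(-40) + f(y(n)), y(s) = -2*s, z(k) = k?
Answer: 465/14 + 5*I*√22/28 ≈ 33.214 + 0.83757*I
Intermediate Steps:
n = 14/5 (n = -(-6 - 1*8)/5 = -(-6 - 8)/5 = -⅕*(-14) = 14/5 ≈ 2.8000)
f(a) = -38/a + I*√22/a (f(a) = -38/a + √(-22)/a = -38/a + (I*√22)/a = -38/a + I*√22/a)
W = -465/14 - 5*I*√22/28 (W = -40 + (-38 + I*√22)/((-2*14/5)) = -40 + (-38 + I*√22)/(-28/5) = -40 - 5*(-38 + I*√22)/28 = -40 + (95/14 - 5*I*√22/28) = -465/14 - 5*I*√22/28 ≈ -33.214 - 0.83757*I)
-W = -(-465/14 - 5*I*√22/28) = 465/14 + 5*I*√22/28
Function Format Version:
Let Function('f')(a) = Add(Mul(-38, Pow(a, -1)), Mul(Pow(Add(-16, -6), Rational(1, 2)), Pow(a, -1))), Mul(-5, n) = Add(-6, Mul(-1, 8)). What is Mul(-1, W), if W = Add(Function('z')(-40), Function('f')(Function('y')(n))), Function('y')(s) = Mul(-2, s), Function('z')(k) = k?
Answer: Add(Rational(465, 14), Mul(Rational(5, 28), I, Pow(22, Rational(1, 2)))) ≈ Add(33.214, Mul(0.83757, I))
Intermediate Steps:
n = Rational(14, 5) (n = Mul(Rational(-1, 5), Add(-6, Mul(-1, 8))) = Mul(Rational(-1, 5), Add(-6, -8)) = Mul(Rational(-1, 5), -14) = Rational(14, 5) ≈ 2.8000)
Function('f')(a) = Add(Mul(-38, Pow(a, -1)), Mul(I, Pow(22, Rational(1, 2)), Pow(a, -1))) (Function('f')(a) = Add(Mul(-38, Pow(a, -1)), Mul(Pow(-22, Rational(1, 2)), Pow(a, -1))) = Add(Mul(-38, Pow(a, -1)), Mul(Mul(I, Pow(22, Rational(1, 2))), Pow(a, -1))) = Add(Mul(-38, Pow(a, -1)), Mul(I, Pow(22, Rational(1, 2)), Pow(a, -1))))
W = Add(Rational(-465, 14), Mul(Rational(-5, 28), I, Pow(22, Rational(1, 2)))) (W = Add(-40, Mul(Pow(Mul(-2, Rational(14, 5)), -1), Add(-38, Mul(I, Pow(22, Rational(1, 2)))))) = Add(-40, Mul(Pow(Rational(-28, 5), -1), Add(-38, Mul(I, Pow(22, Rational(1, 2)))))) = Add(-40, Mul(Rational(-5, 28), Add(-38, Mul(I, Pow(22, Rational(1, 2)))))) = Add(-40, Add(Rational(95, 14), Mul(Rational(-5, 28), I, Pow(22, Rational(1, 2))))) = Add(Rational(-465, 14), Mul(Rational(-5, 28), I, Pow(22, Rational(1, 2)))) ≈ Add(-33.214, Mul(-0.83757, I)))
Mul(-1, W) = Mul(-1, Add(Rational(-465, 14), Mul(Rational(-5, 28), I, Pow(22, Rational(1, 2))))) = Add(Rational(465, 14), Mul(Rational(5, 28), I, Pow(22, Rational(1, 2))))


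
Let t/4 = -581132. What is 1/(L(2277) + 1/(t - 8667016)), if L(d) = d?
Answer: 10991544/25027745687 ≈ 0.00043917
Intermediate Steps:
t = -2324528 (t = 4*(-581132) = -2324528)
1/(L(2277) + 1/(t - 8667016)) = 1/(2277 + 1/(-2324528 - 8667016)) = 1/(2277 + 1/(-10991544)) = 1/(2277 - 1/10991544) = 1/(25027745687/10991544) = 10991544/25027745687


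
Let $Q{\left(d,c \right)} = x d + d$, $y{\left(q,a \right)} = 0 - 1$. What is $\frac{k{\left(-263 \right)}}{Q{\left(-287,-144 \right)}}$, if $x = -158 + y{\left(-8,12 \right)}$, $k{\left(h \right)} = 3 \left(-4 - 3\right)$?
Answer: $- \frac{3}{6478} \approx -0.00046311$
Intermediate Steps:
$k{\left(h \right)} = -21$ ($k{\left(h \right)} = 3 \left(-7\right) = -21$)
$y{\left(q,a \right)} = -1$
$x = -159$ ($x = -158 - 1 = -159$)
$Q{\left(d,c \right)} = - 158 d$ ($Q{\left(d,c \right)} = - 159 d + d = - 158 d$)
$\frac{k{\left(-263 \right)}}{Q{\left(-287,-144 \right)}} = - \frac{21}{\left(-158\right) \left(-287\right)} = - \frac{21}{45346} = \left(-21\right) \frac{1}{45346} = - \frac{3}{6478}$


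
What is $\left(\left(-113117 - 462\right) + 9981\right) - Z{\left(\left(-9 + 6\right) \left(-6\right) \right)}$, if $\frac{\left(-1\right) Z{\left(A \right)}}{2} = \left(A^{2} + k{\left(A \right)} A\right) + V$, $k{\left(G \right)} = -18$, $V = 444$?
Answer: $-102710$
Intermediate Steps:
$Z{\left(A \right)} = -888 - 2 A^{2} + 36 A$ ($Z{\left(A \right)} = - 2 \left(\left(A^{2} - 18 A\right) + 444\right) = - 2 \left(444 + A^{2} - 18 A\right) = -888 - 2 A^{2} + 36 A$)
$\left(\left(-113117 - 462\right) + 9981\right) - Z{\left(\left(-9 + 6\right) \left(-6\right) \right)} = \left(\left(-113117 - 462\right) + 9981\right) - \left(-888 - 2 \left(\left(-9 + 6\right) \left(-6\right)\right)^{2} + 36 \left(-9 + 6\right) \left(-6\right)\right) = \left(-113579 + 9981\right) - \left(-888 - 2 \left(\left(-3\right) \left(-6\right)\right)^{2} + 36 \left(\left(-3\right) \left(-6\right)\right)\right) = -103598 - \left(-888 - 2 \cdot 18^{2} + 36 \cdot 18\right) = -103598 - \left(-888 - 648 + 648\right) = -103598 - -888 = -103598 + 888 = -102710$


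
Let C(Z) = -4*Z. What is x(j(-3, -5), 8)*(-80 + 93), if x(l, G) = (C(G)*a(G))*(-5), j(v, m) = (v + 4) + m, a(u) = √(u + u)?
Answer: 8320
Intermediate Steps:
a(u) = √2*√u (a(u) = √(2*u) = √2*√u)
j(v, m) = 4 + m + v (j(v, m) = (4 + v) + m = 4 + m + v)
x(l, G) = 20*√2*G^(3/2) (x(l, G) = ((-4*G)*(√2*√G))*(-5) = -4*√2*G^(3/2)*(-5) = 20*√2*G^(3/2))
x(j(-3, -5), 8)*(-80 + 93) = (20*√2*8^(3/2))*(-80 + 93) = (20*√2*(16*√2))*13 = 640*13 = 8320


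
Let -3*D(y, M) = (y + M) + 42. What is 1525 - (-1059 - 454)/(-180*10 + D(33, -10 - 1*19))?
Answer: 8300611/5446 ≈ 1524.2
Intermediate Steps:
D(y, M) = -14 - M/3 - y/3 (D(y, M) = -((y + M) + 42)/3 = -((M + y) + 42)/3 = -(42 + M + y)/3 = -14 - M/3 - y/3)
1525 - (-1059 - 454)/(-180*10 + D(33, -10 - 1*19)) = 1525 - (-1059 - 454)/(-180*10 + (-14 - (-10 - 1*19)/3 - 1/3*33)) = 1525 - (-1513)/(-60*30 + (-14 - (-10 - 19)/3 - 11)) = 1525 - (-1513)/(-1800 + (-14 - 1/3*(-29) - 11)) = 1525 - (-1513)/(-1800 + (-14 + 29/3 - 11)) = 1525 - (-1513)/(-1800 - 46/3) = 1525 - (-1513)/(-5446/3) = 1525 - (-1513)*(-3)/5446 = 1525 - 1*4539/5446 = 1525 - 4539/5446 = 8300611/5446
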